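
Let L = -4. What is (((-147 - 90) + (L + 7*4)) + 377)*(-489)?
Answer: -80196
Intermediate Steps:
(((-147 - 90) + (L + 7*4)) + 377)*(-489) = (((-147 - 90) + (-4 + 7*4)) + 377)*(-489) = ((-237 + (-4 + 28)) + 377)*(-489) = ((-237 + 24) + 377)*(-489) = (-213 + 377)*(-489) = 164*(-489) = -80196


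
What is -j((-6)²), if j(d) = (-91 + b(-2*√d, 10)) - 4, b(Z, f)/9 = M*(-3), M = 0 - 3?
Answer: 14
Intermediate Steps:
M = -3
b(Z, f) = 81 (b(Z, f) = 9*(-3*(-3)) = 9*9 = 81)
j(d) = -14 (j(d) = (-91 + 81) - 4 = -10 - 4 = -14)
-j((-6)²) = -1*(-14) = 14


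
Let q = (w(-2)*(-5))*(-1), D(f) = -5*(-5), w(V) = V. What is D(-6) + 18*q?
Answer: -155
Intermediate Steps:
D(f) = 25
q = -10 (q = -2*(-5)*(-1) = 10*(-1) = -10)
D(-6) + 18*q = 25 + 18*(-10) = 25 - 180 = -155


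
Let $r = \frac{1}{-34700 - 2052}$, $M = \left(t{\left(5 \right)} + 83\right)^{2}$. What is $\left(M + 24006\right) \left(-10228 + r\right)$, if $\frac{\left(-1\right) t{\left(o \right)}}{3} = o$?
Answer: $- \frac{5381000726955}{18376} \approx -2.9283 \cdot 10^{8}$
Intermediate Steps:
$t{\left(o \right)} = - 3 o$
$M = 4624$ ($M = \left(\left(-3\right) 5 + 83\right)^{2} = \left(-15 + 83\right)^{2} = 68^{2} = 4624$)
$r = - \frac{1}{36752}$ ($r = \frac{1}{-36752} = - \frac{1}{36752} \approx -2.7209 \cdot 10^{-5}$)
$\left(M + 24006\right) \left(-10228 + r\right) = \left(4624 + 24006\right) \left(-10228 - \frac{1}{36752}\right) = 28630 \left(- \frac{375899457}{36752}\right) = - \frac{5381000726955}{18376}$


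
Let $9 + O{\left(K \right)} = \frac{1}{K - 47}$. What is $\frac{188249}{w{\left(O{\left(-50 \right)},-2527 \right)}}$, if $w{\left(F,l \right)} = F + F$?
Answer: $- \frac{18260153}{1748} \approx -10446.0$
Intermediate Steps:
$O{\left(K \right)} = -9 + \frac{1}{-47 + K}$ ($O{\left(K \right)} = -9 + \frac{1}{K - 47} = -9 + \frac{1}{-47 + K}$)
$w{\left(F,l \right)} = 2 F$
$\frac{188249}{w{\left(O{\left(-50 \right)},-2527 \right)}} = \frac{188249}{2 \frac{424 - -450}{-47 - 50}} = \frac{188249}{2 \frac{424 + 450}{-97}} = \frac{188249}{2 \left(\left(- \frac{1}{97}\right) 874\right)} = \frac{188249}{2 \left(- \frac{874}{97}\right)} = \frac{188249}{- \frac{1748}{97}} = 188249 \left(- \frac{97}{1748}\right) = - \frac{18260153}{1748}$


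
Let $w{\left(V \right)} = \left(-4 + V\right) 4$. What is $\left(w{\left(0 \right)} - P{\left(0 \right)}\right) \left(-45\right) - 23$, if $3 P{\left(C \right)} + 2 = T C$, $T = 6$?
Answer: $667$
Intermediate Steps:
$w{\left(V \right)} = -16 + 4 V$
$P{\left(C \right)} = - \frac{2}{3} + 2 C$ ($P{\left(C \right)} = - \frac{2}{3} + \frac{6 C}{3} = - \frac{2}{3} + 2 C$)
$\left(w{\left(0 \right)} - P{\left(0 \right)}\right) \left(-45\right) - 23 = \left(\left(-16 + 4 \cdot 0\right) - \left(- \frac{2}{3} + 2 \cdot 0\right)\right) \left(-45\right) - 23 = \left(\left(-16 + 0\right) - \left(- \frac{2}{3} + 0\right)\right) \left(-45\right) - 23 = \left(-16 - - \frac{2}{3}\right) \left(-45\right) - 23 = \left(-16 + \frac{2}{3}\right) \left(-45\right) - 23 = \left(- \frac{46}{3}\right) \left(-45\right) - 23 = 690 - 23 = 667$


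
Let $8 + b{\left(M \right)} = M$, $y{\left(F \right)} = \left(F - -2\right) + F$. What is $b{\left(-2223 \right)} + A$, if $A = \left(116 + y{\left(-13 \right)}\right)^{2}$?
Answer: $6233$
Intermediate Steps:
$y{\left(F \right)} = 2 + 2 F$ ($y{\left(F \right)} = \left(F + 2\right) + F = \left(2 + F\right) + F = 2 + 2 F$)
$b{\left(M \right)} = -8 + M$
$A = 8464$ ($A = \left(116 + \left(2 + 2 \left(-13\right)\right)\right)^{2} = \left(116 + \left(2 - 26\right)\right)^{2} = \left(116 - 24\right)^{2} = 92^{2} = 8464$)
$b{\left(-2223 \right)} + A = \left(-8 - 2223\right) + 8464 = -2231 + 8464 = 6233$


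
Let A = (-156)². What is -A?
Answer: -24336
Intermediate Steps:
A = 24336
-A = -1*24336 = -24336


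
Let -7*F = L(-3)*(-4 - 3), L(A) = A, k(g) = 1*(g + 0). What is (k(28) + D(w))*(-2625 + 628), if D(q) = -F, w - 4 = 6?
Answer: -61907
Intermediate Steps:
k(g) = g (k(g) = 1*g = g)
w = 10 (w = 4 + 6 = 10)
F = -3 (F = -(-3)*(-4 - 3)/7 = -(-3)*(-7)/7 = -1/7*21 = -3)
D(q) = 3 (D(q) = -1*(-3) = 3)
(k(28) + D(w))*(-2625 + 628) = (28 + 3)*(-2625 + 628) = 31*(-1997) = -61907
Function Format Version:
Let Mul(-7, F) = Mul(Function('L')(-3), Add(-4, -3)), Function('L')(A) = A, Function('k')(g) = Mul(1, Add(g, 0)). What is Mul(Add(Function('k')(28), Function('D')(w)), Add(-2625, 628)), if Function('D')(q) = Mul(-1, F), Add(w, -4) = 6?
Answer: -61907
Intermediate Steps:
Function('k')(g) = g (Function('k')(g) = Mul(1, g) = g)
w = 10 (w = Add(4, 6) = 10)
F = -3 (F = Mul(Rational(-1, 7), Mul(-3, Add(-4, -3))) = Mul(Rational(-1, 7), Mul(-3, -7)) = Mul(Rational(-1, 7), 21) = -3)
Function('D')(q) = 3 (Function('D')(q) = Mul(-1, -3) = 3)
Mul(Add(Function('k')(28), Function('D')(w)), Add(-2625, 628)) = Mul(Add(28, 3), Add(-2625, 628)) = Mul(31, -1997) = -61907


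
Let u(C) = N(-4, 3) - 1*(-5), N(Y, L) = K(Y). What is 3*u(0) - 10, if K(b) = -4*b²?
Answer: -187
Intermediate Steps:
N(Y, L) = -4*Y²
u(C) = -59 (u(C) = -4*(-4)² - 1*(-5) = -4*16 + 5 = -64 + 5 = -59)
3*u(0) - 10 = 3*(-59) - 10 = -177 - 10 = -187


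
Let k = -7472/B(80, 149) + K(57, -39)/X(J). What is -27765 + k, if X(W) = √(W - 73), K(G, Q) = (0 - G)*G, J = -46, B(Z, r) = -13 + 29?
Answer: -28232 + 3249*I*√119/119 ≈ -28232.0 + 297.84*I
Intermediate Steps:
B(Z, r) = 16
K(G, Q) = -G² (K(G, Q) = (-G)*G = -G²)
X(W) = √(-73 + W)
k = -467 + 3249*I*√119/119 (k = -7472/16 + (-1*57²)/(√(-73 - 46)) = -7472*1/16 + (-1*3249)/(√(-119)) = -467 - 3249*(-I*√119/119) = -467 - (-3249)*I*√119/119 = -467 + 3249*I*√119/119 ≈ -467.0 + 297.84*I)
-27765 + k = -27765 + (-467 + 3249*I*√119/119) = -28232 + 3249*I*√119/119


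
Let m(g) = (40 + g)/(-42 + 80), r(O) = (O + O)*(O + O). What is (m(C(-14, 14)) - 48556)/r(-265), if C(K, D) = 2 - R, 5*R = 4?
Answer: -4612717/26685500 ≈ -0.17285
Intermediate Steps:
R = 4/5 (R = (1/5)*4 = 4/5 ≈ 0.80000)
r(O) = 4*O**2 (r(O) = (2*O)*(2*O) = 4*O**2)
C(K, D) = 6/5 (C(K, D) = 2 - 1*4/5 = 2 - 4/5 = 6/5)
m(g) = 20/19 + g/38 (m(g) = (40 + g)/38 = (40 + g)*(1/38) = 20/19 + g/38)
(m(C(-14, 14)) - 48556)/r(-265) = ((20/19 + (1/38)*(6/5)) - 48556)/((4*(-265)**2)) = ((20/19 + 3/95) - 48556)/((4*70225)) = (103/95 - 48556)/280900 = -4612717/95*1/280900 = -4612717/26685500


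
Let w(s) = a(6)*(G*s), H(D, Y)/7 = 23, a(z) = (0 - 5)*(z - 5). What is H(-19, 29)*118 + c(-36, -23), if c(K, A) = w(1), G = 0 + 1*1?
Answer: 18993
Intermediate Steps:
G = 1 (G = 0 + 1 = 1)
a(z) = 25 - 5*z (a(z) = -5*(-5 + z) = 25 - 5*z)
H(D, Y) = 161 (H(D, Y) = 7*23 = 161)
w(s) = -5*s (w(s) = (25 - 5*6)*(1*s) = (25 - 30)*s = -5*s)
c(K, A) = -5 (c(K, A) = -5*1 = -5)
H(-19, 29)*118 + c(-36, -23) = 161*118 - 5 = 18998 - 5 = 18993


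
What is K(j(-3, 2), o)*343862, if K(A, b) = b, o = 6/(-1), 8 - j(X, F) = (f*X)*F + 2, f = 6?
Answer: -2063172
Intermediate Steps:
j(X, F) = 6 - 6*F*X (j(X, F) = 8 - ((6*X)*F + 2) = 8 - (6*F*X + 2) = 8 - (2 + 6*F*X) = 8 + (-2 - 6*F*X) = 6 - 6*F*X)
o = -6 (o = 6*(-1) = -6)
K(j(-3, 2), o)*343862 = -6*343862 = -2063172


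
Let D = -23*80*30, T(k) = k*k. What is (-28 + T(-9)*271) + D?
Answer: -33277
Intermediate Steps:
T(k) = k²
D = -55200 (D = -1840*30 = -55200)
(-28 + T(-9)*271) + D = (-28 + (-9)²*271) - 55200 = (-28 + 81*271) - 55200 = (-28 + 21951) - 55200 = 21923 - 55200 = -33277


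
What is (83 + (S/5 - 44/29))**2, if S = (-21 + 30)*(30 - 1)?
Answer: 375739456/21025 ≈ 17871.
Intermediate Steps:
S = 261 (S = 9*29 = 261)
(83 + (S/5 - 44/29))**2 = (83 + (261/5 - 44/29))**2 = (83 + 7349/145)**2 = (19384/145)**2 = 375739456/21025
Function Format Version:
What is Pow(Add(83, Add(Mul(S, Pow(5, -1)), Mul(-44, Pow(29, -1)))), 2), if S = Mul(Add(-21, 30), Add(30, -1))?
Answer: Rational(375739456, 21025) ≈ 17871.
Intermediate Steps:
S = 261 (S = Mul(9, 29) = 261)
Pow(Add(83, Add(Mul(S, Pow(5, -1)), Mul(-44, Pow(29, -1)))), 2) = Pow(Add(83, Add(Mul(261, Pow(5, -1)), Mul(-44, Pow(29, -1)))), 2) = Pow(Add(83, Add(Mul(261, Rational(1, 5)), Mul(-44, Rational(1, 29)))), 2) = Pow(Add(83, Add(Rational(261, 5), Rational(-44, 29))), 2) = Pow(Add(83, Rational(7349, 145)), 2) = Pow(Rational(19384, 145), 2) = Rational(375739456, 21025)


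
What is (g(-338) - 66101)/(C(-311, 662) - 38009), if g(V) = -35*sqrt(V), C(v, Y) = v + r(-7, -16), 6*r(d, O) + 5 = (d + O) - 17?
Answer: 132202/76655 + 182*I*sqrt(2)/15331 ≈ 1.7246 + 0.016789*I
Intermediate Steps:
r(d, O) = -11/3 + O/6 + d/6 (r(d, O) = -5/6 + ((d + O) - 17)/6 = -5/6 + ((O + d) - 17)/6 = -5/6 + (-17 + O + d)/6 = -5/6 + (-17/6 + O/6 + d/6) = -11/3 + O/6 + d/6)
C(v, Y) = -15/2 + v (C(v, Y) = v + (-11/3 + (1/6)*(-16) + (1/6)*(-7)) = v + (-11/3 - 8/3 - 7/6) = v - 15/2 = -15/2 + v)
(g(-338) - 66101)/(C(-311, 662) - 38009) = (-455*I*sqrt(2) - 66101)/((-15/2 - 311) - 38009) = (-455*I*sqrt(2) - 66101)/(-637/2 - 38009) = (-455*I*sqrt(2) - 66101)/(-76655/2) = (-66101 - 455*I*sqrt(2))*(-2/76655) = 132202/76655 + 182*I*sqrt(2)/15331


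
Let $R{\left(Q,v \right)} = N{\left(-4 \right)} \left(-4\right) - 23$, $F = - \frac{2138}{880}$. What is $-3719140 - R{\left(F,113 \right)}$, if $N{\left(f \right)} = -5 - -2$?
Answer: $-3719129$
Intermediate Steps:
$F = - \frac{1069}{440}$ ($F = \left(-2138\right) \frac{1}{880} = - \frac{1069}{440} \approx -2.4295$)
$N{\left(f \right)} = -3$ ($N{\left(f \right)} = -5 + 2 = -3$)
$R{\left(Q,v \right)} = -11$ ($R{\left(Q,v \right)} = \left(-3\right) \left(-4\right) - 23 = 12 - 23 = -11$)
$-3719140 - R{\left(F,113 \right)} = -3719140 - -11 = -3719140 + 11 = -3719129$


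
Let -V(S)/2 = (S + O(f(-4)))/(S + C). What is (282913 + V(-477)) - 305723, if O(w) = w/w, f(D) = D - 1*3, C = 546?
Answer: -1572938/69 ≈ -22796.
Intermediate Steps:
f(D) = -3 + D (f(D) = D - 3 = -3 + D)
O(w) = 1
V(S) = -2*(1 + S)/(546 + S) (V(S) = -2*(S + 1)/(S + 546) = -2*(1 + S)/(546 + S))
(282913 + V(-477)) - 305723 = (282913 + 2*(-1 - 1*(-477))/(546 - 477)) - 305723 = (282913 + 2*(-1 + 477)/69) - 305723 = (282913 + 2*(1/69)*476) - 305723 = (282913 + 952/69) - 305723 = 19521949/69 - 305723 = -1572938/69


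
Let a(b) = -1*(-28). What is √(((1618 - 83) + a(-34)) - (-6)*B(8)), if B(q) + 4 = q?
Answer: 23*√3 ≈ 39.837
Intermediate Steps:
a(b) = 28
B(q) = -4 + q
√(((1618 - 83) + a(-34)) - (-6)*B(8)) = √(((1618 - 83) + 28) - (-6)*(-4 + 8)) = √((1535 + 28) - (-6)*4) = √(1563 - 1*(-24)) = √(1563 + 24) = √1587 = 23*√3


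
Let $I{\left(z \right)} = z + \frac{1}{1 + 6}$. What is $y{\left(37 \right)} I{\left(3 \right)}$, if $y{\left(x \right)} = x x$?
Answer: $\frac{30118}{7} \approx 4302.6$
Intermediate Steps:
$y{\left(x \right)} = x^{2}$
$I{\left(z \right)} = \frac{1}{7} + z$ ($I{\left(z \right)} = z + \frac{1}{7} = \frac{1}{7} + z$)
$y{\left(37 \right)} I{\left(3 \right)} = 37^{2} \left(\frac{1}{7} + 3\right) = 1369 \cdot \frac{22}{7} = \frac{30118}{7}$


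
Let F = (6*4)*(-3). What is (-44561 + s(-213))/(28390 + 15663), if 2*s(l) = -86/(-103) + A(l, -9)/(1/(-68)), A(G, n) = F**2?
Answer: -22744108/4537459 ≈ -5.0125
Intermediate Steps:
F = -72 (F = 24*(-3) = -72)
A(G, n) = 5184 (A(G, n) = (-72)**2 = 5184)
s(l) = -18154325/103 (s(l) = (-86/(-103) + 5184/(1/(-68)))/2 = (-86*(-1/103) + 5184/(-1/68))/2 = (86/103 + 5184*(-68))/2 = (86/103 - 352512)/2 = (1/2)*(-36308650/103) = -18154325/103)
(-44561 + s(-213))/(28390 + 15663) = (-44561 - 18154325/103)/(28390 + 15663) = -22744108/103/44053 = -22744108/103*1/44053 = -22744108/4537459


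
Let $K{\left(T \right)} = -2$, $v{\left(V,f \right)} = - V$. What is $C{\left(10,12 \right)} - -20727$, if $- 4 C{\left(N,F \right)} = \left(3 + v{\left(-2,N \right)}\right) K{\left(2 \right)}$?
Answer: $\frac{41459}{2} \approx 20730.0$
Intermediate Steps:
$C{\left(N,F \right)} = \frac{5}{2}$ ($C{\left(N,F \right)} = - \frac{\left(3 - -2\right) \left(-2\right)}{4} = - \frac{\left(3 + 2\right) \left(-2\right)}{4} = - \frac{5 \left(-2\right)}{4} = \left(- \frac{1}{4}\right) \left(-10\right) = \frac{5}{2}$)
$C{\left(10,12 \right)} - -20727 = \frac{5}{2} - -20727 = \frac{5}{2} + 20727 = \frac{41459}{2}$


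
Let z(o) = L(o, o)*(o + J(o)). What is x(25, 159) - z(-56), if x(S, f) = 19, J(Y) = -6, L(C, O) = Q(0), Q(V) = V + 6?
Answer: 391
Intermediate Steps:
Q(V) = 6 + V
L(C, O) = 6 (L(C, O) = 6 + 0 = 6)
z(o) = -36 + 6*o (z(o) = 6*(o - 6) = 6*(-6 + o) = -36 + 6*o)
x(25, 159) - z(-56) = 19 - (-36 + 6*(-56)) = 19 - (-36 - 336) = 19 - 1*(-372) = 19 + 372 = 391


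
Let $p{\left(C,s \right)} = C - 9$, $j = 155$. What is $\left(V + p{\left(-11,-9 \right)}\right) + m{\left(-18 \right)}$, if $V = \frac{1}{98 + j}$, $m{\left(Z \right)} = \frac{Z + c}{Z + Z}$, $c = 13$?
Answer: $- \frac{180859}{9108} \approx -19.857$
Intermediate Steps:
$p{\left(C,s \right)} = -9 + C$
$m{\left(Z \right)} = \frac{13 + Z}{2 Z}$ ($m{\left(Z \right)} = \frac{Z + 13}{Z + Z} = \frac{13 + Z}{2 Z}$)
$V = \frac{1}{253}$ ($V = \frac{1}{98 + 155} = \frac{1}{253} \approx 0.0039526$)
$\left(V + p{\left(-11,-9 \right)}\right) + m{\left(-18 \right)} = \left(\frac{1}{253} - 20\right) + \frac{13 - 18}{2 \left(-18\right)} = \left(\frac{1}{253} - 20\right) + \frac{1}{2} \left(- \frac{1}{18}\right) \left(-5\right) = - \frac{5059}{253} + \frac{5}{36} = - \frac{180859}{9108}$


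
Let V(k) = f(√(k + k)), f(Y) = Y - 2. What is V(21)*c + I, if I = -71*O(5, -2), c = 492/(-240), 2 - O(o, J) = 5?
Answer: 2171/10 - 41*√42/20 ≈ 203.81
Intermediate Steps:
f(Y) = -2 + Y
O(o, J) = -3 (O(o, J) = 2 - 1*5 = 2 - 5 = -3)
V(k) = -2 + √2*√k (V(k) = -2 + √(k + k) = -2 + √(2*k) = -2 + √2*√k)
c = -41/20 (c = 492*(-1/240) = -41/20 ≈ -2.0500)
I = 213 (I = -71*(-3) = 213)
V(21)*c + I = (-2 + √2*√21)*(-41/20) + 213 = (-2 + √42)*(-41/20) + 213 = (41/10 - 41*√42/20) + 213 = 2171/10 - 41*√42/20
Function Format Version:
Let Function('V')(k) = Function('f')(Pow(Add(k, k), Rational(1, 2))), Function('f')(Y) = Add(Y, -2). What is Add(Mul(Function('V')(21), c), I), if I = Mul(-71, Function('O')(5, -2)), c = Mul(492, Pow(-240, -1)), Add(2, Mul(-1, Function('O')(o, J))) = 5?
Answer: Add(Rational(2171, 10), Mul(Rational(-41, 20), Pow(42, Rational(1, 2)))) ≈ 203.81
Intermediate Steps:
Function('f')(Y) = Add(-2, Y)
Function('O')(o, J) = -3 (Function('O')(o, J) = Add(2, Mul(-1, 5)) = Add(2, -5) = -3)
Function('V')(k) = Add(-2, Mul(Pow(2, Rational(1, 2)), Pow(k, Rational(1, 2)))) (Function('V')(k) = Add(-2, Pow(Add(k, k), Rational(1, 2))) = Add(-2, Pow(Mul(2, k), Rational(1, 2))) = Add(-2, Mul(Pow(2, Rational(1, 2)), Pow(k, Rational(1, 2)))))
c = Rational(-41, 20) (c = Mul(492, Rational(-1, 240)) = Rational(-41, 20) ≈ -2.0500)
I = 213 (I = Mul(-71, -3) = 213)
Add(Mul(Function('V')(21), c), I) = Add(Mul(Add(-2, Mul(Pow(2, Rational(1, 2)), Pow(21, Rational(1, 2)))), Rational(-41, 20)), 213) = Add(Mul(Add(-2, Pow(42, Rational(1, 2))), Rational(-41, 20)), 213) = Add(Add(Rational(41, 10), Mul(Rational(-41, 20), Pow(42, Rational(1, 2)))), 213) = Add(Rational(2171, 10), Mul(Rational(-41, 20), Pow(42, Rational(1, 2))))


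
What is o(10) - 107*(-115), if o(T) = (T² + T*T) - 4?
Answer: 12501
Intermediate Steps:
o(T) = -4 + 2*T² (o(T) = (T² + T²) - 4 = 2*T² - 4 = -4 + 2*T²)
o(10) - 107*(-115) = (-4 + 2*10²) - 107*(-115) = (-4 + 2*100) + 12305 = (-4 + 200) + 12305 = 196 + 12305 = 12501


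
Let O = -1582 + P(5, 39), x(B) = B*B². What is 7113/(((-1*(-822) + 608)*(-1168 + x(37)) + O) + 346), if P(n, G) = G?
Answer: 2371/23587451 ≈ 0.00010052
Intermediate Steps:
x(B) = B³
O = -1543 (O = -1582 + 39 = -1543)
7113/(((-1*(-822) + 608)*(-1168 + x(37)) + O) + 346) = 7113/(((-1*(-822) + 608)*(-1168 + 37³) - 1543) + 346) = 7113/(((822 + 608)*(-1168 + 50653) - 1543) + 346) = 7113/((1430*49485 - 1543) + 346) = 7113/((70763550 - 1543) + 346) = 7113/(70762007 + 346) = 7113/70762353 = 7113*(1/70762353) = 2371/23587451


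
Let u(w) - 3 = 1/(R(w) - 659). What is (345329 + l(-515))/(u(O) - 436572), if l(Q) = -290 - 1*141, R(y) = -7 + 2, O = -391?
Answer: -229012272/289881817 ≈ -0.79002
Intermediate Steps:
R(y) = -5
u(w) = 1991/664 (u(w) = 3 + 1/(-5 - 659) = 3 + 1/(-664) = 3 - 1/664 = 1991/664)
l(Q) = -431 (l(Q) = -290 - 141 = -431)
(345329 + l(-515))/(u(O) - 436572) = (345329 - 431)/(1991/664 - 436572) = 344898/(-289881817/664) = 344898*(-664/289881817) = -229012272/289881817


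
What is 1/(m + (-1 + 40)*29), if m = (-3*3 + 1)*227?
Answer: -1/685 ≈ -0.0014599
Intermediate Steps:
m = -1816 (m = (-9 + 1)*227 = -8*227 = -1816)
1/(m + (-1 + 40)*29) = 1/(-1816 + (-1 + 40)*29) = 1/(-1816 + 39*29) = 1/(-1816 + 1131) = 1/(-685) = -1/685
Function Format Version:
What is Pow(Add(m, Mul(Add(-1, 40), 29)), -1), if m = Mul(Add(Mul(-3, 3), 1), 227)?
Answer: Rational(-1, 685) ≈ -0.0014599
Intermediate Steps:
m = -1816 (m = Mul(Add(-9, 1), 227) = Mul(-8, 227) = -1816)
Pow(Add(m, Mul(Add(-1, 40), 29)), -1) = Pow(Add(-1816, Mul(Add(-1, 40), 29)), -1) = Pow(Add(-1816, Mul(39, 29)), -1) = Pow(Add(-1816, 1131), -1) = Pow(-685, -1) = Rational(-1, 685)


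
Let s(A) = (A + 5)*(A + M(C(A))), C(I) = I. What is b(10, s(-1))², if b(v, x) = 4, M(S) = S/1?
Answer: 16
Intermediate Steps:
M(S) = S (M(S) = S*1 = S)
s(A) = 2*A*(5 + A) (s(A) = (A + 5)*(A + A) = (5 + A)*(2*A) = 2*A*(5 + A))
b(10, s(-1))² = 4² = 16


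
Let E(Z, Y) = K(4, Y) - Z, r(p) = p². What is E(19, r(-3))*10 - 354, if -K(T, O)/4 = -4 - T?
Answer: -224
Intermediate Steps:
K(T, O) = 16 + 4*T (K(T, O) = -4*(-4 - T) = 16 + 4*T)
E(Z, Y) = 32 - Z (E(Z, Y) = (16 + 4*4) - Z = (16 + 16) - Z = 32 - Z)
E(19, r(-3))*10 - 354 = (32 - 1*19)*10 - 354 = (32 - 19)*10 - 354 = 13*10 - 354 = 130 - 354 = -224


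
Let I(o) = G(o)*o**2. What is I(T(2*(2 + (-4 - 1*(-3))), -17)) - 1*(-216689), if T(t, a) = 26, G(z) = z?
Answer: 234265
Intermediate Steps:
I(o) = o**3 (I(o) = o*o**2 = o**3)
I(T(2*(2 + (-4 - 1*(-3))), -17)) - 1*(-216689) = 26**3 - 1*(-216689) = 17576 + 216689 = 234265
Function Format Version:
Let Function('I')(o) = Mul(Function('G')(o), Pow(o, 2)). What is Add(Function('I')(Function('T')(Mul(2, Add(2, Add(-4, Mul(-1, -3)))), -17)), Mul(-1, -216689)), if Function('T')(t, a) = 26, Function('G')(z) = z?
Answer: 234265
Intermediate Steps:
Function('I')(o) = Pow(o, 3) (Function('I')(o) = Mul(o, Pow(o, 2)) = Pow(o, 3))
Add(Function('I')(Function('T')(Mul(2, Add(2, Add(-4, Mul(-1, -3)))), -17)), Mul(-1, -216689)) = Add(Pow(26, 3), Mul(-1, -216689)) = Add(17576, 216689) = 234265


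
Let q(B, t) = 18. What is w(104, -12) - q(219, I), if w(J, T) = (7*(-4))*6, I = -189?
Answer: -186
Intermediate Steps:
w(J, T) = -168 (w(J, T) = -28*6 = -168)
w(104, -12) - q(219, I) = -168 - 1*18 = -168 - 18 = -186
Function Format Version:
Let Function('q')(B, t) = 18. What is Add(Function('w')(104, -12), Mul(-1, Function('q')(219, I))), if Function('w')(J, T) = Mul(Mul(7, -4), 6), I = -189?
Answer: -186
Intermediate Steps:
Function('w')(J, T) = -168 (Function('w')(J, T) = Mul(-28, 6) = -168)
Add(Function('w')(104, -12), Mul(-1, Function('q')(219, I))) = Add(-168, Mul(-1, 18)) = Add(-168, -18) = -186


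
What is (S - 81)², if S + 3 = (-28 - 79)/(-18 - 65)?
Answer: 47128225/6889 ≈ 6841.1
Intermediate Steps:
S = -142/83 (S = -3 + (-28 - 79)/(-18 - 65) = -3 - 107/(-83) = -3 - 107*(-1/83) = -3 + 107/83 = -142/83 ≈ -1.7108)
(S - 81)² = (-142/83 - 81)² = (-6865/83)² = 47128225/6889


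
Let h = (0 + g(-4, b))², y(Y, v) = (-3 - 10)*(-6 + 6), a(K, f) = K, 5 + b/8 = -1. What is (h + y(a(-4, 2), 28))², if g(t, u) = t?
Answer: 256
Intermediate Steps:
b = -48 (b = -40 + 8*(-1) = -40 - 8 = -48)
y(Y, v) = 0 (y(Y, v) = -13*0 = 0)
h = 16 (h = (0 - 4)² = (-4)² = 16)
(h + y(a(-4, 2), 28))² = (16 + 0)² = 16² = 256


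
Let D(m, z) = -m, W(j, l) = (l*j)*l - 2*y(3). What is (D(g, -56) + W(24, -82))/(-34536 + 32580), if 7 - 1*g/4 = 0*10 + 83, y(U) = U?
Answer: -80837/978 ≈ -82.655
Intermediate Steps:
g = -304 (g = 28 - 4*(0*10 + 83) = 28 - 4*(0 + 83) = 28 - 4*83 = 28 - 332 = -304)
W(j, l) = -6 + j*l**2 (W(j, l) = (l*j)*l - 2*3 = (j*l)*l - 6 = j*l**2 - 6 = -6 + j*l**2)
(D(g, -56) + W(24, -82))/(-34536 + 32580) = (-1*(-304) + (-6 + 24*(-82)**2))/(-34536 + 32580) = (304 + (-6 + 24*6724))/(-1956) = (304 + (-6 + 161376))*(-1/1956) = (304 + 161370)*(-1/1956) = 161674*(-1/1956) = -80837/978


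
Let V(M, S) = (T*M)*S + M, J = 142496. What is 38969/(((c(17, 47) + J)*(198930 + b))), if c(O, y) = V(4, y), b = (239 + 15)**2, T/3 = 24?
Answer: 38969/41107060056 ≈ 9.4799e-7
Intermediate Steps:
T = 72 (T = 3*24 = 72)
b = 64516 (b = 254**2 = 64516)
V(M, S) = M + 72*M*S (V(M, S) = (72*M)*S + M = 72*M*S + M = M + 72*M*S)
c(O, y) = 4 + 288*y (c(O, y) = 4*(1 + 72*y) = 4 + 288*y)
38969/(((c(17, 47) + J)*(198930 + b))) = 38969/((((4 + 288*47) + 142496)*(198930 + 64516))) = 38969/((((4 + 13536) + 142496)*263446)) = 38969/(((13540 + 142496)*263446)) = 38969/((156036*263446)) = 38969/41107060056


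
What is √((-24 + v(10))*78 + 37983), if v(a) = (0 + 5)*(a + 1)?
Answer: 201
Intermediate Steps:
v(a) = 5 + 5*a (v(a) = 5*(1 + a) = 5 + 5*a)
√((-24 + v(10))*78 + 37983) = √((-24 + (5 + 5*10))*78 + 37983) = √((-24 + (5 + 50))*78 + 37983) = √((-24 + 55)*78 + 37983) = √(31*78 + 37983) = √(2418 + 37983) = √40401 = 201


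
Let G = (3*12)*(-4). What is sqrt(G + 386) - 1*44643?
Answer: -44643 + 11*sqrt(2) ≈ -44627.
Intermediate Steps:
G = -144 (G = 36*(-4) = -144)
sqrt(G + 386) - 1*44643 = sqrt(-144 + 386) - 1*44643 = sqrt(242) - 44643 = 11*sqrt(2) - 44643 = -44643 + 11*sqrt(2)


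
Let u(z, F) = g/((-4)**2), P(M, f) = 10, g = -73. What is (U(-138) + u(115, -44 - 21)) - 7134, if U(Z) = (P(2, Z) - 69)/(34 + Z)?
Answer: -1484703/208 ≈ -7138.0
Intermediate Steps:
U(Z) = -59/(34 + Z) (U(Z) = (10 - 69)/(34 + Z) = -59/(34 + Z))
u(z, F) = -73/16 (u(z, F) = -73/((-4)**2) = -73/16)
(U(-138) + u(115, -44 - 21)) - 7134 = (-59/(34 - 138) - 73/16) - 7134 = (-59/(-104) - 73/16) - 7134 = (-59*(-1/104) - 73/16) - 7134 = (59/104 - 73/16) - 7134 = -831/208 - 7134 = -1484703/208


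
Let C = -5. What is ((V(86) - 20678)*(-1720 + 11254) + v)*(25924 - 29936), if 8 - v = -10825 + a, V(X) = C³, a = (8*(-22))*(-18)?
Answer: 795692485644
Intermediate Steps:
a = 3168 (a = -176*(-18) = 3168)
V(X) = -125 (V(X) = (-5)³ = -125)
v = 7665 (v = 8 - (-10825 + 3168) = 8 - 1*(-7657) = 8 + 7657 = 7665)
((V(86) - 20678)*(-1720 + 11254) + v)*(25924 - 29936) = ((-125 - 20678)*(-1720 + 11254) + 7665)*(25924 - 29936) = (-20803*9534 + 7665)*(-4012) = (-198335802 + 7665)*(-4012) = -198328137*(-4012) = 795692485644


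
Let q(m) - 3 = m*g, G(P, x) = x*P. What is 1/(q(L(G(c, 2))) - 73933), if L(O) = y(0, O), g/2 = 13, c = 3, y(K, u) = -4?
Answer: -1/74034 ≈ -1.3507e-5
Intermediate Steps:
g = 26 (g = 2*13 = 26)
G(P, x) = P*x
L(O) = -4
q(m) = 3 + 26*m (q(m) = 3 + m*26 = 3 + 26*m)
1/(q(L(G(c, 2))) - 73933) = 1/((3 + 26*(-4)) - 73933) = 1/((3 - 104) - 73933) = 1/(-101 - 73933) = 1/(-74034) = -1/74034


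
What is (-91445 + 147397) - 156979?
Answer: -101027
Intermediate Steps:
(-91445 + 147397) - 156979 = 55952 - 156979 = -101027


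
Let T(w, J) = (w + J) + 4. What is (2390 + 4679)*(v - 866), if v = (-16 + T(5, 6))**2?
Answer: -6114685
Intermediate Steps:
T(w, J) = 4 + J + w (T(w, J) = (J + w) + 4 = 4 + J + w)
v = 1 (v = (-16 + (4 + 6 + 5))**2 = (-16 + 15)**2 = (-1)**2 = 1)
(2390 + 4679)*(v - 866) = (2390 + 4679)*(1 - 866) = 7069*(-865) = -6114685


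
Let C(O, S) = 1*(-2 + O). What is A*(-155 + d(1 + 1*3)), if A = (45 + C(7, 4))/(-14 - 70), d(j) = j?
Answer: 3775/42 ≈ 89.881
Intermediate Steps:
C(O, S) = -2 + O
A = -25/42 (A = (45 + (-2 + 7))/(-14 - 70) = (45 + 5)/(-84) = 50*(-1/84) = -25/42 ≈ -0.59524)
A*(-155 + d(1 + 1*3)) = -25*(-155 + (1 + 1*3))/42 = -25*(-155 + (1 + 3))/42 = -25*(-155 + 4)/42 = -25/42*(-151) = 3775/42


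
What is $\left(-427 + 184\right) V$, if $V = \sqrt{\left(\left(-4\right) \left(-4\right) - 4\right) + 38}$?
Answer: $- 1215 \sqrt{2} \approx -1718.3$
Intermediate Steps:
$V = 5 \sqrt{2}$ ($V = \sqrt{\left(16 - 4\right) + 38} = \sqrt{12 + 38} = \sqrt{50} = 5 \sqrt{2} \approx 7.0711$)
$\left(-427 + 184\right) V = \left(-427 + 184\right) 5 \sqrt{2} = - 243 \cdot 5 \sqrt{2} = - 1215 \sqrt{2}$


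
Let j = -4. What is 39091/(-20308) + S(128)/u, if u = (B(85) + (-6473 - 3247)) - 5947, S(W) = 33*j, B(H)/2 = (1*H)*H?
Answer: -44893091/24714836 ≈ -1.8164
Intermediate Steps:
B(H) = 2*H² (B(H) = 2*((1*H)*H) = 2*(H*H) = 2*H²)
S(W) = -132 (S(W) = 33*(-4) = -132)
u = -1217 (u = (2*85² + (-6473 - 3247)) - 5947 = (2*7225 - 9720) - 5947 = (14450 - 9720) - 5947 = 4730 - 5947 = -1217)
39091/(-20308) + S(128)/u = 39091/(-20308) - 132/(-1217) = 39091*(-1/20308) - 132*(-1/1217) = -39091/20308 + 132/1217 = -44893091/24714836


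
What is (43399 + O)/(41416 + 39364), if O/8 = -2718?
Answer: 4331/16156 ≈ 0.26807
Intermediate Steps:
O = -21744 (O = 8*(-2718) = -21744)
(43399 + O)/(41416 + 39364) = (43399 - 21744)/(41416 + 39364) = 21655/80780 = 21655*(1/80780) = 4331/16156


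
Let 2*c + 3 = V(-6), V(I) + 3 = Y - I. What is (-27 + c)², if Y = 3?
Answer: 2601/4 ≈ 650.25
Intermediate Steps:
V(I) = -I (V(I) = -3 + (3 - I) = -I)
c = 3/2 (c = -3/2 + (-1*(-6))/2 = -3/2 + (½)*6 = -3/2 + 3 = 3/2 ≈ 1.5000)
(-27 + c)² = (-27 + 3/2)² = (-51/2)² = 2601/4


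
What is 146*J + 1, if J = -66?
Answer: -9635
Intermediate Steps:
146*J + 1 = 146*(-66) + 1 = -9636 + 1 = -9635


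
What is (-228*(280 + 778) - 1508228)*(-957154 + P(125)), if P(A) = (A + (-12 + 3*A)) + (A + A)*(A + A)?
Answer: 1564300497032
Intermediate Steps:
P(A) = -12 + 4*A + 4*A² (P(A) = (-12 + 4*A) + (2*A)*(2*A) = (-12 + 4*A) + 4*A² = -12 + 4*A + 4*A²)
(-228*(280 + 778) - 1508228)*(-957154 + P(125)) = (-228*(280 + 778) - 1508228)*(-957154 + (-12 + 4*125 + 4*125²)) = (-228*1058 - 1508228)*(-957154 + (-12 + 500 + 4*15625)) = (-241224 - 1508228)*(-957154 + (-12 + 500 + 62500)) = -1749452*(-957154 + 62988) = -1749452*(-894166) = 1564300497032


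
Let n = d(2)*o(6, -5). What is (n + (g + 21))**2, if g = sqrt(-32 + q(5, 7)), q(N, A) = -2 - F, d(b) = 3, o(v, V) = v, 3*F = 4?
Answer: (117 + I*sqrt(318))**2/9 ≈ 1485.7 + 463.65*I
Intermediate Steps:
F = 4/3 (F = (1/3)*4 = 4/3 ≈ 1.3333)
q(N, A) = -10/3 (q(N, A) = -2 - 1*4/3 = -2 - 4/3 = -10/3)
g = I*sqrt(318)/3 (g = sqrt(-32 - 10/3) = sqrt(-106/3) = I*sqrt(318)/3 ≈ 5.9442*I)
n = 18 (n = 3*6 = 18)
(n + (g + 21))**2 = (18 + (I*sqrt(318)/3 + 21))**2 = (18 + (21 + I*sqrt(318)/3))**2 = (39 + I*sqrt(318)/3)**2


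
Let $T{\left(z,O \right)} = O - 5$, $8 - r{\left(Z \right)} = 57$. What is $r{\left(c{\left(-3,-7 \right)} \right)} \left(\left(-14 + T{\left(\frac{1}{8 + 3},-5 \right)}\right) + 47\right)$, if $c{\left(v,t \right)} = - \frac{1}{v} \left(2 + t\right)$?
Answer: $-1127$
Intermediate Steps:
$c{\left(v,t \right)} = - \frac{2 + t}{v}$
$r{\left(Z \right)} = -49$ ($r{\left(Z \right)} = 8 - 57 = -49$)
$T{\left(z,O \right)} = -5 + O$ ($T{\left(z,O \right)} = O - 5 = -5 + O$)
$r{\left(c{\left(-3,-7 \right)} \right)} \left(\left(-14 + T{\left(\frac{1}{8 + 3},-5 \right)}\right) + 47\right) = - 49 \left(\left(-14 - 10\right) + 47\right) = - 49 \left(-24 + 47\right) = \left(-49\right) 23 = -1127$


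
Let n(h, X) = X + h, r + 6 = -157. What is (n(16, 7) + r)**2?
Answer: 19600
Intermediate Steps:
r = -163 (r = -6 - 157 = -163)
(n(16, 7) + r)**2 = ((7 + 16) - 163)**2 = (23 - 163)**2 = (-140)**2 = 19600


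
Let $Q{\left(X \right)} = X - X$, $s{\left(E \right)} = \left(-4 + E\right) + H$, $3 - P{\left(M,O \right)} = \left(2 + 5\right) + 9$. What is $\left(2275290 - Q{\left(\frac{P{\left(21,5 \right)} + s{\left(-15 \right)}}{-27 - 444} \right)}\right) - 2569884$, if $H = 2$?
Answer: $-294594$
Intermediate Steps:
$P{\left(M,O \right)} = -13$ ($P{\left(M,O \right)} = 3 - \left(\left(2 + 5\right) + 9\right) = 3 - \left(7 + 9\right) = 3 - 16 = -13$)
$s{\left(E \right)} = -2 + E$ ($s{\left(E \right)} = \left(-4 + E\right) + 2 = -2 + E$)
$Q{\left(X \right)} = 0$
$\left(2275290 - Q{\left(\frac{P{\left(21,5 \right)} + s{\left(-15 \right)}}{-27 - 444} \right)}\right) - 2569884 = \left(2275290 - 0\right) - 2569884 = \left(2275290 + 0\right) - 2569884 = 2275290 - 2569884 = -294594$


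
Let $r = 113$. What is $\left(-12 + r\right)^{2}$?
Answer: $10201$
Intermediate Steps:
$\left(-12 + r\right)^{2} = \left(-12 + 113\right)^{2} = 101^{2} = 10201$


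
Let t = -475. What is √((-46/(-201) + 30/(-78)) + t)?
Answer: I*√3244253766/2613 ≈ 21.798*I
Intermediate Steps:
√((-46/(-201) + 30/(-78)) + t) = √((-46/(-201) + 30/(-78)) - 475) = √((-46*(-1/201) + 30*(-1/78)) - 475) = √((46/201 - 5/13) - 475) = √(-407/2613 - 475) = √(-1241582/2613) = I*√3244253766/2613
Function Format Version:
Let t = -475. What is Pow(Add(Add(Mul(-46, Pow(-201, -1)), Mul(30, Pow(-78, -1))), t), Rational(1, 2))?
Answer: Mul(Rational(1, 2613), I, Pow(3244253766, Rational(1, 2))) ≈ Mul(21.798, I)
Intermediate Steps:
Pow(Add(Add(Mul(-46, Pow(-201, -1)), Mul(30, Pow(-78, -1))), t), Rational(1, 2)) = Pow(Add(Add(Mul(-46, Pow(-201, -1)), Mul(30, Pow(-78, -1))), -475), Rational(1, 2)) = Pow(Add(Add(Mul(-46, Rational(-1, 201)), Mul(30, Rational(-1, 78))), -475), Rational(1, 2)) = Pow(Add(Add(Rational(46, 201), Rational(-5, 13)), -475), Rational(1, 2)) = Pow(Add(Rational(-407, 2613), -475), Rational(1, 2)) = Pow(Rational(-1241582, 2613), Rational(1, 2)) = Mul(Rational(1, 2613), I, Pow(3244253766, Rational(1, 2)))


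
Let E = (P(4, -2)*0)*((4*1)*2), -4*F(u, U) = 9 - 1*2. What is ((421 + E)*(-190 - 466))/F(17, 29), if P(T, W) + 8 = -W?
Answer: 1104704/7 ≈ 1.5781e+5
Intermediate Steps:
P(T, W) = -8 - W
F(u, U) = -7/4 (F(u, U) = -(9 - 1*2)/4 = -(9 - 2)/4 = -¼*7 = -7/4)
E = 0 (E = ((-8 - 1*(-2))*0)*((4*1)*2) = ((-8 + 2)*0)*(4*2) = -6*0*8 = 0*8 = 0)
((421 + E)*(-190 - 466))/F(17, 29) = ((421 + 0)*(-190 - 466))/(-7/4) = (421*(-656))*(-4/7) = -276176*(-4/7) = 1104704/7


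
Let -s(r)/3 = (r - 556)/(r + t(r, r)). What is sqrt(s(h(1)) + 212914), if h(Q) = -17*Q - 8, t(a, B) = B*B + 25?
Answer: sqrt(133072993)/25 ≈ 461.43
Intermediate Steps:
t(a, B) = 25 + B**2 (t(a, B) = B**2 + 25 = 25 + B**2)
h(Q) = -8 - 17*Q
s(r) = -3*(-556 + r)/(25 + r + r**2) (s(r) = -3*(r - 556)/(r + (25 + r**2)) = -3*(-556 + r)/(25 + r + r**2))
sqrt(s(h(1)) + 212914) = sqrt(3*(556 - (-8 - 17*1))/(25 + (-8 - 17*1) + (-8 - 17*1)**2) + 212914) = sqrt(3*(556 - (-8 - 17))/(25 + (-8 - 17) + (-8 - 17)**2) + 212914) = sqrt(3*(556 - 1*(-25))/(25 - 25 + (-25)**2) + 212914) = sqrt(3*(556 + 25)/(25 - 25 + 625) + 212914) = sqrt(3*581/625 + 212914) = sqrt(3*(1/625)*581 + 212914) = sqrt(1743/625 + 212914) = sqrt(133072993/625) = sqrt(133072993)/25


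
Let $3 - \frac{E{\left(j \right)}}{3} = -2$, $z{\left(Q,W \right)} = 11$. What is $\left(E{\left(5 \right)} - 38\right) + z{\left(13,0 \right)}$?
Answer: $-12$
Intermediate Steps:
$E{\left(j \right)} = 15$ ($E{\left(j \right)} = 9 - -6 = 9 + 6 = 15$)
$\left(E{\left(5 \right)} - 38\right) + z{\left(13,0 \right)} = \left(15 - 38\right) + 11 = -23 + 11 = -12$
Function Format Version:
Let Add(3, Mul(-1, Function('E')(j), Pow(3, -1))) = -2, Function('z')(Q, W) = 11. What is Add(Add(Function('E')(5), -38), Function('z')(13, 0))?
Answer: -12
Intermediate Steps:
Function('E')(j) = 15 (Function('E')(j) = Add(9, Mul(-3, -2)) = Add(9, 6) = 15)
Add(Add(Function('E')(5), -38), Function('z')(13, 0)) = Add(Add(15, -38), 11) = Add(-23, 11) = -12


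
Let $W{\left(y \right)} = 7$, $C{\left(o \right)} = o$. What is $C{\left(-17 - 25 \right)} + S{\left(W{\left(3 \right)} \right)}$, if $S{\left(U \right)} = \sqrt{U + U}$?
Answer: $-42 + \sqrt{14} \approx -38.258$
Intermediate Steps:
$S{\left(U \right)} = \sqrt{2} \sqrt{U}$ ($S{\left(U \right)} = \sqrt{2 U} = \sqrt{2} \sqrt{U}$)
$C{\left(-17 - 25 \right)} + S{\left(W{\left(3 \right)} \right)} = \left(-17 - 25\right) + \sqrt{2} \sqrt{7} = \left(-17 - 25\right) + \sqrt{14} = -42 + \sqrt{14}$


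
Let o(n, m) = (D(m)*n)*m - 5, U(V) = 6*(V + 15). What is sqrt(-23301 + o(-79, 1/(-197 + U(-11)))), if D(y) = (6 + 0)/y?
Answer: 2*I*sqrt(5945) ≈ 154.21*I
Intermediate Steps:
U(V) = 90 + 6*V (U(V) = 6*(15 + V) = 90 + 6*V)
D(y) = 6/y
o(n, m) = -5 + 6*n (o(n, m) = ((6/m)*n)*m - 5 = (6*n/m)*m - 5 = 6*n - 5 = -5 + 6*n)
sqrt(-23301 + o(-79, 1/(-197 + U(-11)))) = sqrt(-23301 + (-5 + 6*(-79))) = sqrt(-23301 + (-5 - 474)) = sqrt(-23301 - 479) = sqrt(-23780) = 2*I*sqrt(5945)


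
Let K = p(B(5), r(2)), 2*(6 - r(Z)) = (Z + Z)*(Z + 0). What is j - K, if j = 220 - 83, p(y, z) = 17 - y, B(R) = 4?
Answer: 124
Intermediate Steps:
r(Z) = 6 - Z² (r(Z) = 6 - (Z + Z)*(Z + 0)/2 = 6 - 2*Z*Z/2 = 6 - Z²)
K = 13 (K = 17 - 1*4 = 17 - 4 = 13)
j = 137
j - K = 137 - 1*13 = 137 - 13 = 124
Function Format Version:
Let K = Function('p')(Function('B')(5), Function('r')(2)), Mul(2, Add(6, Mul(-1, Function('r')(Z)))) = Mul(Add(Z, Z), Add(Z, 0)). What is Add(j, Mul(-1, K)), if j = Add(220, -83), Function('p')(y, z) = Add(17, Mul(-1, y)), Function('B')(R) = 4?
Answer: 124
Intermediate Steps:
Function('r')(Z) = Add(6, Mul(-1, Pow(Z, 2))) (Function('r')(Z) = Add(6, Mul(Rational(-1, 2), Mul(Add(Z, Z), Add(Z, 0)))) = Add(6, Mul(Rational(-1, 2), Mul(Mul(2, Z), Z))) = Add(6, Mul(Rational(-1, 2), Mul(2, Pow(Z, 2)))) = Add(6, Mul(-1, Pow(Z, 2))))
K = 13 (K = Add(17, Mul(-1, 4)) = Add(17, -4) = 13)
j = 137
Add(j, Mul(-1, K)) = Add(137, Mul(-1, 13)) = Add(137, -13) = 124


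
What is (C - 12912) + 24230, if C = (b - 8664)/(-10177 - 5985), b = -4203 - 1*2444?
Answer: 182936827/16162 ≈ 11319.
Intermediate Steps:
b = -6647 (b = -4203 - 2444 = -6647)
C = 15311/16162 (C = (-6647 - 8664)/(-10177 - 5985) = -15311/(-16162) = -15311*(-1/16162) = 15311/16162 ≈ 0.94735)
(C - 12912) + 24230 = (15311/16162 - 12912) + 24230 = -208668433/16162 + 24230 = 182936827/16162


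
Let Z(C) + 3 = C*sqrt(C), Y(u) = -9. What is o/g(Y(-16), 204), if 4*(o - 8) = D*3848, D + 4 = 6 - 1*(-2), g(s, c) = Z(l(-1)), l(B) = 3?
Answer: 1928/3 + 1928*sqrt(3)/3 ≈ 1755.8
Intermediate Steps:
Z(C) = -3 + C**(3/2) (Z(C) = -3 + C*sqrt(C) = -3 + C**(3/2))
g(s, c) = -3 + 3*sqrt(3) (g(s, c) = -3 + 3**(3/2) = -3 + 3*sqrt(3))
D = 4 (D = -4 + (6 - 1*(-2)) = -4 + (6 + 2) = -4 + 8 = 4)
o = 3856 (o = 8 + (4*3848)/4 = 8 + (1/4)*15392 = 8 + 3848 = 3856)
o/g(Y(-16), 204) = 3856/(-3 + 3*sqrt(3))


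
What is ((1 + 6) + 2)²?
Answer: 81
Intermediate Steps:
((1 + 6) + 2)² = (7 + 2)² = 9² = 81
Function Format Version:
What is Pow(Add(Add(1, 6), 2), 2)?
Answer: 81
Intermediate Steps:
Pow(Add(Add(1, 6), 2), 2) = Pow(Add(7, 2), 2) = Pow(9, 2) = 81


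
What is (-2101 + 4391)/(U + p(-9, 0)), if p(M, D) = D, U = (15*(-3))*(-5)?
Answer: 458/45 ≈ 10.178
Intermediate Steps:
U = 225 (U = -45*(-5) = 225)
(-2101 + 4391)/(U + p(-9, 0)) = (-2101 + 4391)/(225 + 0) = 2290/225 = 2290*(1/225) = 458/45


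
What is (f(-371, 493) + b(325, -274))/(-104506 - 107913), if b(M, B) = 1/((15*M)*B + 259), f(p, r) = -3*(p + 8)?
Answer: -1454349698/283683662729 ≈ -0.0051267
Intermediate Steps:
f(p, r) = -24 - 3*p (f(p, r) = -3*(8 + p) = -24 - 3*p)
b(M, B) = 1/(259 + 15*B*M) (b(M, B) = 1/(15*B*M + 259) = 1/(259 + 15*B*M))
(f(-371, 493) + b(325, -274))/(-104506 - 107913) = ((-24 - 3*(-371)) + 1/(259 + 15*(-274)*325))/(-104506 - 107913) = ((-24 + 1113) + 1/(259 - 1335750))/(-212419) = (1089 + 1/(-1335491))*(-1/212419) = (1089 - 1/1335491)*(-1/212419) = (1454349698/1335491)*(-1/212419) = -1454349698/283683662729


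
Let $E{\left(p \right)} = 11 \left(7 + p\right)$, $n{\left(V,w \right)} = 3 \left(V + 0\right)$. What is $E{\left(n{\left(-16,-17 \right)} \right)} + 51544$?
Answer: $51093$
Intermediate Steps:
$n{\left(V,w \right)} = 3 V$
$E{\left(p \right)} = 77 + 11 p$
$E{\left(n{\left(-16,-17 \right)} \right)} + 51544 = \left(77 + 11 \cdot 3 \left(-16\right)\right) + 51544 = \left(77 + 11 \left(-48\right)\right) + 51544 = \left(77 - 528\right) + 51544 = -451 + 51544 = 51093$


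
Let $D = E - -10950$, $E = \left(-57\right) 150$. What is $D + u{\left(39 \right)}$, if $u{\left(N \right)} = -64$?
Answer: $2336$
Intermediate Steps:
$E = -8550$
$D = 2400$ ($D = -8550 - -10950 = -8550 + 10950 = 2400$)
$D + u{\left(39 \right)} = 2400 - 64 = 2336$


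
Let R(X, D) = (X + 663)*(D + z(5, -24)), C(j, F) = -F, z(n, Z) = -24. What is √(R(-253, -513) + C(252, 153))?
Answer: 271*I*√3 ≈ 469.39*I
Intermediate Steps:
R(X, D) = (-24 + D)*(663 + X) (R(X, D) = (X + 663)*(D - 24) = (663 + X)*(-24 + D) = (-24 + D)*(663 + X))
√(R(-253, -513) + C(252, 153)) = √((-15912 - 24*(-253) + 663*(-513) - 513*(-253)) - 1*153) = √((-15912 + 6072 - 340119 + 129789) - 153) = √(-220170 - 153) = √(-220323) = 271*I*√3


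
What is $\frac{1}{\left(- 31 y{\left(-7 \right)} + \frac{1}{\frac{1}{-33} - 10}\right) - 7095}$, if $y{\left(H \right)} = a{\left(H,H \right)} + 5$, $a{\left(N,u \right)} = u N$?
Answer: $- \frac{331}{2902572} \approx -0.00011404$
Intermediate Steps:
$a{\left(N,u \right)} = N u$
$y{\left(H \right)} = 5 + H^{2}$ ($y{\left(H \right)} = H H + 5 = H^{2} + 5 = 5 + H^{2}$)
$\frac{1}{\left(- 31 y{\left(-7 \right)} + \frac{1}{\frac{1}{-33} - 10}\right) - 7095} = \frac{1}{\left(- 31 \left(5 + \left(-7\right)^{2}\right) + \frac{1}{\frac{1}{-33} - 10}\right) - 7095} = \frac{1}{\left(- 31 \left(5 + 49\right) + \frac{1}{- \frac{1}{33} - 10}\right) - 7095} = \frac{1}{\left(\left(-31\right) 54 + \frac{1}{- \frac{331}{33}}\right) - 7095} = \frac{1}{\left(-1674 - \frac{33}{331}\right) - 7095} = \frac{1}{- \frac{554127}{331} - 7095} = \frac{1}{- \frac{2902572}{331}} = - \frac{331}{2902572}$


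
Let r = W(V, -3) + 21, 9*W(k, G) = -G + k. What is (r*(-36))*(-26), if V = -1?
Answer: 19864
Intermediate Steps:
W(k, G) = -G/9 + k/9 (W(k, G) = (-G + k)/9 = (k - G)/9 = -G/9 + k/9)
r = 191/9 (r = (-1/9*(-3) + (1/9)*(-1)) + 21 = (1/3 - 1/9) + 21 = 2/9 + 21 = 191/9 ≈ 21.222)
(r*(-36))*(-26) = ((191/9)*(-36))*(-26) = -764*(-26) = 19864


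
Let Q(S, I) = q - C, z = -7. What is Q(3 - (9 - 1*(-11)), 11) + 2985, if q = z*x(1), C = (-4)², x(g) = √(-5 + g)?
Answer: 2969 - 14*I ≈ 2969.0 - 14.0*I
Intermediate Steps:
C = 16
q = -14*I (q = -7*√(-5 + 1) = -14*I ≈ -14.0*I)
Q(S, I) = -16 - 14*I (Q(S, I) = -14*I - 1*16 = -14*I - 16 = -16 - 14*I)
Q(3 - (9 - 1*(-11)), 11) + 2985 = (-16 - 14*I) + 2985 = 2969 - 14*I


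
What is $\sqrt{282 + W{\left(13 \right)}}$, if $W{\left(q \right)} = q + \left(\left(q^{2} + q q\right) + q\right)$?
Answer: $\sqrt{646} \approx 25.417$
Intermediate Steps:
$W{\left(q \right)} = 2 q + 2 q^{2}$ ($W{\left(q \right)} = q + \left(\left(q^{2} + q^{2}\right) + q\right) = q + \left(2 q^{2} + q\right) = q + \left(q + 2 q^{2}\right) = 2 q + 2 q^{2}$)
$\sqrt{282 + W{\left(13 \right)}} = \sqrt{282 + 2 \cdot 13 \left(1 + 13\right)} = \sqrt{282 + 2 \cdot 13 \cdot 14} = \sqrt{282 + 364} = \sqrt{646}$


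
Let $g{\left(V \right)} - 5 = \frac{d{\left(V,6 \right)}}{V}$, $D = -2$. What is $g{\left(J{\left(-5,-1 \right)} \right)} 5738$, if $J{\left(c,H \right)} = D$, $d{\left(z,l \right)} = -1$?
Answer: $31559$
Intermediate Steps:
$J{\left(c,H \right)} = -2$
$g{\left(V \right)} = 5 - \frac{1}{V}$
$g{\left(J{\left(-5,-1 \right)} \right)} 5738 = \left(5 - \frac{1}{-2}\right) 5738 = \left(5 - - \frac{1}{2}\right) 5738 = \left(5 + \frac{1}{2}\right) 5738 = \frac{11}{2} \cdot 5738 = 31559$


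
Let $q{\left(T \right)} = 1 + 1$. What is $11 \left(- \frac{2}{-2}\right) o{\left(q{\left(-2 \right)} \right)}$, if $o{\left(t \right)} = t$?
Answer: $22$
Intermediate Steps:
$q{\left(T \right)} = 2$
$11 \left(- \frac{2}{-2}\right) o{\left(q{\left(-2 \right)} \right)} = 11 \left(- \frac{2}{-2}\right) 2 = 11 \left(\left(-2\right) \left(- \frac{1}{2}\right)\right) 2 = 11 \cdot 1 \cdot 2 = 11 \cdot 2 = 22$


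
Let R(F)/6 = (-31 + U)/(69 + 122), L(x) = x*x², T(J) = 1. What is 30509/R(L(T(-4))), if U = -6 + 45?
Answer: 5827219/48 ≈ 1.2140e+5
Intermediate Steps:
U = 39
L(x) = x³
R(F) = 48/191 (R(F) = 6*((-31 + 39)/(69 + 122)) = 6*(8/191) = 48/191)
30509/R(L(T(-4))) = 30509/(48/191) = 30509*(191/48) = 5827219/48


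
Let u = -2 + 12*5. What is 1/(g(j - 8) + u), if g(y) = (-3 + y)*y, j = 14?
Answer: 1/76 ≈ 0.013158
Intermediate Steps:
u = 58 (u = -2 + 60 = 58)
g(y) = y*(-3 + y)
1/(g(j - 8) + u) = 1/((14 - 8)*(-3 + (14 - 8)) + 58) = 1/(6*(-3 + 6) + 58) = 1/(6*3 + 58) = 1/(18 + 58) = 1/76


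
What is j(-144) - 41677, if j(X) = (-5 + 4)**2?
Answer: -41676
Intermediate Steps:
j(X) = 1 (j(X) = (-1)**2 = 1)
j(-144) - 41677 = 1 - 41677 = -41676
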